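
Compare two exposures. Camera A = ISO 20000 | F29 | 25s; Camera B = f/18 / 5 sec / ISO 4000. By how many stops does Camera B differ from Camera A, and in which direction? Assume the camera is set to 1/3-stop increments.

Aperture: f/29 → f/25 → f/22 → f/20 → f/18 — 1 1/3 stops wider (brighter).
Shutter speed: 25 → 20 → 15 → 13 → 10 → 8 → 6 → 5 — 2 1/3 stops shorter (darker).
ISO: 20000 → 16000 → 12800 → 10000 → 8000 → 6400 → 5000 → 4000 — 2 1/3 stops dropped (darker).
Net: +1 1/3 −2 1/3 −2 1/3 = −3 1/3 stops.

3 1/3 stops darker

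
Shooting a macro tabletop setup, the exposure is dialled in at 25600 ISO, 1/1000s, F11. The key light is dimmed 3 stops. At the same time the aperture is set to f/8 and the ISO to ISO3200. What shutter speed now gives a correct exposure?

Scene light: 3 stops darker.
Aperture: f/11 → f/8 — 1 stop opened up (brighter).
ISO: 25600 → 12800 → 6400 → 3200 — 3 stops lower (darker).
Net so far: 5 stops darker. Shutter speed: 1/1000 → 1/500 → 1/250 → 1/125 → 1/60 → 1/30.

1/30s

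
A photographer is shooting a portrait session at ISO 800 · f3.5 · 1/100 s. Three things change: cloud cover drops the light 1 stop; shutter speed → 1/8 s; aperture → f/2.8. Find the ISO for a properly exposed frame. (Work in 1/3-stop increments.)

ISO 80

Scene light: 1 stop darker.
Shutter speed: 1/100 → 1/80 → 1/60 → 1/50 → 1/40 → 1/30 → 1/25 → 1/20 → 1/15 → 1/13 → 1/10 → 1/8 — 3 2/3 stops longer (brighter).
Aperture: f/3.5 → f/3.2 → f/2.8 — 2/3 stop wider (brighter).
Net so far: 3 1/3 stops brighter. ISO: 800 → 640 → 500 → 400 → 320 → 250 → 200 → 160 → 125 → 100 → 80.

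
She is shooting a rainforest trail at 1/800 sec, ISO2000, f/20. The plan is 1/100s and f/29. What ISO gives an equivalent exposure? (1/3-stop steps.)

Shutter speed: 1/800 → 1/640 → 1/500 → 1/400 → 1/320 → 1/250 → 1/200 → 1/160 → 1/125 → 1/100 — 3 stops longer (brighter).
Aperture: f/20 → f/22 → f/25 → f/29 — 1 stop narrower (darker).
Net change so far: 2 stops brighter. Offset with the ISO: 2000 → 1600 → 1250 → 1000 → 800 → 640 → 500.

ISO 500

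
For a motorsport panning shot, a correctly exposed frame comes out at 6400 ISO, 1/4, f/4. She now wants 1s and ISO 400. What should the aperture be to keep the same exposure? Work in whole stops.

Shutter speed: 1/4 → 1/2 → 1 — 2 stops slower (brighter).
ISO: 6400 → 3200 → 1600 → 800 → 400 — 4 stops dropped (darker).
Net change so far: 2 stops darker. Offset with the aperture: f/4 → f/2.8 → f/2.

f/2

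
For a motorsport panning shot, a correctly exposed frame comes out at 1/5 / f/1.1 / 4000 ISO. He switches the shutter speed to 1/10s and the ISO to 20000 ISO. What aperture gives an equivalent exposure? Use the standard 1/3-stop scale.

f/1.8

Shutter speed: 1/5 → 1/6 → 1/8 → 1/10 — 1 stop faster (darker).
ISO: 4000 → 5000 → 6400 → 8000 → 10000 → 12800 → 16000 → 20000 — 2 1/3 stops higher (brighter).
Net change so far: 1 1/3 stops brighter. Offset with the aperture: f/1.1 → f/1.2 → f/1.4 → f/1.6 → f/1.8.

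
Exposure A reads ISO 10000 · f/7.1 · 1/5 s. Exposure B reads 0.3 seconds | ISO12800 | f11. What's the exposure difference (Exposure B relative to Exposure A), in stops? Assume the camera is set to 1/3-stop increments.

Aperture: f/7.1 → f/8 → f/9 → f/10 → f/11 — 1 1/3 stops smaller aperture (darker).
Shutter speed: 1/5 → 1/4 → 0.3 — 2/3 stop slower (brighter).
ISO: 10000 → 12800 — 1/3 stop higher (brighter).
Net: −1 1/3 +2/3 +1/3 = −1/3 stops.

1/3 stop darker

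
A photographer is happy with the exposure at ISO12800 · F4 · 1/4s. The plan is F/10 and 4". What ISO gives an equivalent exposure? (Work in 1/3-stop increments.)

ISO 5000

Aperture: f/4 → f/4.5 → f/5 → f/5.6 → f/6.3 → f/7.1 → f/8 → f/9 → f/10 — 2 2/3 stops narrower (darker).
Shutter speed: 1/4 → 0.3 → 0.4 → 0.5 → 0.6 → 0.8 → 1 → 1.3 → 1.6 → 2 → 2.5 → 3.2 → 4 — 4 stops longer (brighter).
Net change so far: 1 1/3 stops brighter. Offset with the ISO: 12800 → 10000 → 8000 → 6400 → 5000.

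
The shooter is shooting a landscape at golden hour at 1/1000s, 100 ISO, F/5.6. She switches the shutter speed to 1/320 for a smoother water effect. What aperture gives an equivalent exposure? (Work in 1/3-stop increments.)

Shutter speed: 1/1000 → 1/800 → 1/640 → 1/500 → 1/400 → 1/320 — 1 2/3 stops longer (brighter).
Need 1 2/3 stops darker from the aperture: f/5.6 → f/6.3 → f/7.1 → f/8 → f/9 → f/10.

f/10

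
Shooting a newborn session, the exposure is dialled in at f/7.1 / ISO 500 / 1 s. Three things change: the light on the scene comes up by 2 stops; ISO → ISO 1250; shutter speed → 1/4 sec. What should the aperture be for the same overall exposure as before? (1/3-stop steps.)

Scene light: 2 stops brighter.
ISO: 500 → 640 → 800 → 1000 → 1250 — 1 1/3 stops raised (brighter).
Shutter speed: 1 → 0.8 → 0.6 → 0.5 → 0.4 → 0.3 → 1/4 — 2 stops faster (darker).
Net so far: 1 1/3 stops brighter. Aperture: f/7.1 → f/8 → f/9 → f/10 → f/11.

f/11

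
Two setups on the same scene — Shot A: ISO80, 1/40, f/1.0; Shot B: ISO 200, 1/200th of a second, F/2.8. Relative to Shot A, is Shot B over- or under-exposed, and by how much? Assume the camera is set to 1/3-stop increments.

4 stops darker

Aperture: f/1.0 → f/1.1 → f/1.2 → f/1.4 → f/1.6 → f/1.8 → f/2 → f/2.2 → f/2.5 → f/2.8 — 3 stops stopped down (darker).
Shutter speed: 1/40 → 1/50 → 1/60 → 1/80 → 1/100 → 1/125 → 1/160 → 1/200 — 2 1/3 stops faster (darker).
ISO: 80 → 100 → 125 → 160 → 200 — 1 1/3 stops raised (brighter).
Net: −3 −2 1/3 +1 1/3 = −4 stops.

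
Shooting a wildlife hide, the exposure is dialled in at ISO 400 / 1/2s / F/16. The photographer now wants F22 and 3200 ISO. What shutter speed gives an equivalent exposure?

Aperture: f/16 → f/22 — 1 stop smaller aperture (darker).
ISO: 400 → 800 → 1600 → 3200 — 3 stops higher (brighter).
Net change so far: 2 stops brighter. Offset with the shutter speed: 1/2 → 1/4 → 1/8.

1/8s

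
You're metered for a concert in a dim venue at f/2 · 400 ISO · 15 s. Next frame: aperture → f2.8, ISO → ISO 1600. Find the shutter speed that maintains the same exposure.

8 s

Aperture: f/2 → f/2.8 — 1 stop smaller aperture (darker).
ISO: 400 → 800 → 1600 — 2 stops higher (brighter).
Net change so far: 1 stop brighter. Offset with the shutter speed: 15 → 8.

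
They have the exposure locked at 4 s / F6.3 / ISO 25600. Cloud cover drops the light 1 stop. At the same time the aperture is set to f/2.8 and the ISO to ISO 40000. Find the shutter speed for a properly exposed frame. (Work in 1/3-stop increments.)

Scene light: 1 stop darker.
Aperture: f/6.3 → f/5.6 → f/5 → f/4.5 → f/4 → f/3.5 → f/3.2 → f/2.8 — 2 1/3 stops opened up (brighter).
ISO: 25600 → 32000 → 40000 — 2/3 stop raised (brighter).
Net so far: 2 stops brighter. Shutter speed: 4 → 3.2 → 2.5 → 2 → 1.6 → 1.3 → 1.

1 s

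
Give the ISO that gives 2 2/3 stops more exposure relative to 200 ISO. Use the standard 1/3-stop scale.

ISO: 200 → 250 → 320 → 400 → 500 → 640 → 800 → 1000 → 1250 — 2 2/3 stops higher (brighter).

ISO 1250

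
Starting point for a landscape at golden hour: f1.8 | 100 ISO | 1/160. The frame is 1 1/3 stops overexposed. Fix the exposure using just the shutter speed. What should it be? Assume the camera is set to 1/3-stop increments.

Overexposed by 1 1/3 stops → need 1 1/3 stops darker.
Shutter speed: 1/160 → 1/200 → 1/250 → 1/320 → 1/400.

1/400s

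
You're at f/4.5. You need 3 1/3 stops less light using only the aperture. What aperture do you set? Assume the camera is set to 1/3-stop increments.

f/14

Aperture: f/4.5 → f/5 → f/5.6 → f/6.3 → f/7.1 → f/8 → f/9 → f/10 → f/11 → f/13 → f/14 — 3 1/3 stops smaller aperture (darker).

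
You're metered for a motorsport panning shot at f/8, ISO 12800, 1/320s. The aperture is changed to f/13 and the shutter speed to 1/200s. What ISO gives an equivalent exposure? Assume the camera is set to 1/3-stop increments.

ISO 20000

Aperture: f/8 → f/9 → f/10 → f/11 → f/13 — 1 1/3 stops narrower (darker).
Shutter speed: 1/320 → 1/250 → 1/200 — 2/3 stop longer (brighter).
Net change so far: 2/3 stop darker. Offset with the ISO: 12800 → 16000 → 20000.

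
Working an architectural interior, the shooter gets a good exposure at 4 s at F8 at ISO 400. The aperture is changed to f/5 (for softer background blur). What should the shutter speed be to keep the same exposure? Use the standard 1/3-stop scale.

Aperture: f/8 → f/7.1 → f/6.3 → f/5.6 → f/5 — 1 1/3 stops wider (brighter).
Need 1 1/3 stops darker from the shutter speed: 4 → 3.2 → 2.5 → 2 → 1.6.

1.6 s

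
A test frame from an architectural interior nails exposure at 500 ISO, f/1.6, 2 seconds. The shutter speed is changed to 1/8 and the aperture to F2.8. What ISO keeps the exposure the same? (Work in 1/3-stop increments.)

Shutter speed: 2 → 1.6 → 1.3 → 1 → 0.8 → 0.6 → 0.5 → 0.4 → 0.3 → 1/4 → 1/5 → 1/6 → 1/8 — 4 stops faster (darker).
Aperture: f/1.6 → f/1.8 → f/2 → f/2.2 → f/2.5 → f/2.8 — 1 2/3 stops stopped down (darker).
Net change so far: 5 2/3 stops darker. Offset with the ISO: 500 → 640 → 800 → 1000 → 1250 → 1600 → 2000 → 2500 → 3200 → 4000 → 5000 → 6400 → 8000 → 10000 → 12800 → 16000 → 20000 → 25600.

ISO 25600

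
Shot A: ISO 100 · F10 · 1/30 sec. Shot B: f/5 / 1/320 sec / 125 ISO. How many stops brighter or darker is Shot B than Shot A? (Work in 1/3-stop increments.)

1 stop darker

Aperture: f/10 → f/9 → f/8 → f/7.1 → f/6.3 → f/5.6 → f/5 — 2 stops wider (brighter).
Shutter speed: 1/30 → 1/40 → 1/50 → 1/60 → 1/80 → 1/100 → 1/125 → 1/160 → 1/200 → 1/250 → 1/320 — 3 1/3 stops shorter (darker).
ISO: 100 → 125 — 1/3 stop raised (brighter).
Net: +2 −3 1/3 +1/3 = −1 stop.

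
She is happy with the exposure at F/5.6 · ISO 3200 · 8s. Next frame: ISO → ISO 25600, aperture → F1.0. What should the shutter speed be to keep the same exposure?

1/30s

ISO: 3200 → 6400 → 12800 → 25600 — 3 stops raised (brighter).
Aperture: f/5.6 → f/4 → f/2.8 → f/2 → f/1.4 → f/1.0 — 5 stops wider (brighter).
Net change so far: 8 stops brighter. Offset with the shutter speed: 8 → 4 → 2 → 1 → 1/2 → 1/4 → 1/8 → 1/15 → 1/30.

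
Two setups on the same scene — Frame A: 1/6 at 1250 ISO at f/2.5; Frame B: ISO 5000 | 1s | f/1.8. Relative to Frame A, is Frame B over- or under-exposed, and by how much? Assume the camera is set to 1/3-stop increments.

Aperture: f/2.5 → f/2.2 → f/2 → f/1.8 — 1 stop larger aperture (brighter).
Shutter speed: 1/6 → 1/5 → 1/4 → 0.3 → 0.4 → 0.5 → 0.6 → 0.8 → 1 — 2 2/3 stops longer (brighter).
ISO: 1250 → 1600 → 2000 → 2500 → 3200 → 4000 → 5000 — 2 stops raised (brighter).
Net: +1 +2 2/3 +2 = +5 2/3 stops.

5 2/3 stops brighter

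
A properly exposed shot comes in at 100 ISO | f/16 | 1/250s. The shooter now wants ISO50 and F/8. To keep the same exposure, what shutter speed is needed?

ISO: 100 → 50 — 1 stop lower (darker).
Aperture: f/16 → f/11 → f/8 — 2 stops opened up (brighter).
Net change so far: 1 stop brighter. Offset with the shutter speed: 1/250 → 1/500.

1/500s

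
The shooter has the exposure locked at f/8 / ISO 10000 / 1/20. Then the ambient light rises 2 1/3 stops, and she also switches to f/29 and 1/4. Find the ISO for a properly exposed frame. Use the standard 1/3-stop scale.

Scene light: 2 1/3 stops brighter.
Aperture: f/8 → f/9 → f/10 → f/11 → f/13 → f/14 → f/16 → f/18 → f/20 → f/22 → f/25 → f/29 — 3 2/3 stops smaller aperture (darker).
Shutter speed: 1/20 → 1/15 → 1/13 → 1/10 → 1/8 → 1/6 → 1/5 → 1/4 — 2 1/3 stops longer (brighter).
Net so far: 1 stop brighter. ISO: 10000 → 8000 → 6400 → 5000.

ISO 5000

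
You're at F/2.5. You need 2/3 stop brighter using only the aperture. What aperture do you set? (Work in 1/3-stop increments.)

Aperture: f/2.5 → f/2.2 → f/2 — 2/3 stop wider (brighter).

f/2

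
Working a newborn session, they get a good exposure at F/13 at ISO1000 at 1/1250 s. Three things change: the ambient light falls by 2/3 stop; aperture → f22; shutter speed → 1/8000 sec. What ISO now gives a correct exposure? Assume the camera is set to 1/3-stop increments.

Scene light: 2/3 stop darker.
Aperture: f/13 → f/14 → f/16 → f/18 → f/20 → f/22 — 1 2/3 stops smaller aperture (darker).
Shutter speed: 1/1250 → 1/1600 → 1/2000 → 1/2500 → 1/3200 → 1/4000 → 1/5000 → 1/6400 → 1/8000 — 2 2/3 stops faster (darker).
Net so far: 5 stops darker. ISO: 1000 → 1250 → 1600 → 2000 → 2500 → 3200 → 4000 → 5000 → 6400 → 8000 → 10000 → 12800 → 16000 → 20000 → 25600 → 32000.

ISO 32000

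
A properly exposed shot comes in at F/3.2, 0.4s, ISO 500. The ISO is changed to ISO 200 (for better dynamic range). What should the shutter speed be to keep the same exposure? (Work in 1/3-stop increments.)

1 s

ISO: 500 → 400 → 320 → 250 → 200 — 1 1/3 stops lower (darker).
Need 1 1/3 stops brighter from the shutter speed: 0.4 → 0.5 → 0.6 → 0.8 → 1.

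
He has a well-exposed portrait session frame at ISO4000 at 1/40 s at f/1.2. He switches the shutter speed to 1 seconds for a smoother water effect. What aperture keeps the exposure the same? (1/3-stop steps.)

Shutter speed: 1/40 → 1/30 → 1/25 → 1/20 → 1/15 → 1/13 → 1/10 → 1/8 → 1/6 → 1/5 → 1/4 → 0.3 → 0.4 → 0.5 → 0.6 → 0.8 → 1 — 5 1/3 stops longer (brighter).
Need 5 1/3 stops darker from the aperture: f/1.2 → f/1.4 → f/1.6 → f/1.8 → f/2 → f/2.2 → f/2.5 → f/2.8 → f/3.2 → f/3.5 → f/4 → f/4.5 → f/5 → f/5.6 → f/6.3 → f/7.1 → f/8.

f/8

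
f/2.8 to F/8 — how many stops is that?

f/2.8 → f/4 → f/5.6 → f/8 — count the steps: 3 stops.

3 stops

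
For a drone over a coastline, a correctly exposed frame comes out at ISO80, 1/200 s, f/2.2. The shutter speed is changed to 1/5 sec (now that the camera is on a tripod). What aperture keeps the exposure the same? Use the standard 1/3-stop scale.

f/14

Shutter speed: 1/200 → 1/160 → 1/125 → 1/100 → 1/80 → 1/60 → 1/50 → 1/40 → 1/30 → 1/25 → 1/20 → 1/15 → 1/13 → 1/10 → 1/8 → 1/6 → 1/5 — 5 1/3 stops longer (brighter).
Need 5 1/3 stops darker from the aperture: f/2.2 → f/2.5 → f/2.8 → f/3.2 → f/3.5 → f/4 → f/4.5 → f/5 → f/5.6 → f/6.3 → f/7.1 → f/8 → f/9 → f/10 → f/11 → f/13 → f/14.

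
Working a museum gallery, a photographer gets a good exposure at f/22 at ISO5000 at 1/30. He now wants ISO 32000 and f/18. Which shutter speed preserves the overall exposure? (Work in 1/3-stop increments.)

1/320s

ISO: 5000 → 6400 → 8000 → 10000 → 12800 → 16000 → 20000 → 25600 → 32000 — 2 2/3 stops raised (brighter).
Aperture: f/22 → f/20 → f/18 — 2/3 stop larger aperture (brighter).
Net change so far: 3 1/3 stops brighter. Offset with the shutter speed: 1/30 → 1/40 → 1/50 → 1/60 → 1/80 → 1/100 → 1/125 → 1/160 → 1/200 → 1/250 → 1/320.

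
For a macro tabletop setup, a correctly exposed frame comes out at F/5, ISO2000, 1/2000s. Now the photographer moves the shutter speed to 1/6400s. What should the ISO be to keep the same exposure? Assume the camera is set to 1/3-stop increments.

Shutter speed: 1/2000 → 1/2500 → 1/3200 → 1/4000 → 1/5000 → 1/6400 — 1 2/3 stops shorter (darker).
Need 1 2/3 stops brighter from the ISO: 2000 → 2500 → 3200 → 4000 → 5000 → 6400.

ISO 6400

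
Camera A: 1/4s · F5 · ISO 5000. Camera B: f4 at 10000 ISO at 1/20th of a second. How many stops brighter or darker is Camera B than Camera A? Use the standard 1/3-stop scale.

2/3 stop darker

Aperture: f/5 → f/4.5 → f/4 — 2/3 stop larger aperture (brighter).
Shutter speed: 1/4 → 1/5 → 1/6 → 1/8 → 1/10 → 1/13 → 1/15 → 1/20 — 2 1/3 stops shorter (darker).
ISO: 5000 → 6400 → 8000 → 10000 — 1 stop higher (brighter).
Net: +2/3 −2 1/3 +1 = −2/3 stops.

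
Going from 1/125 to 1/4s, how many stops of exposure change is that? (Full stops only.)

5 stops

1/125 → 1/60 → 1/30 → 1/15 → 1/8 → 1/4 — count the steps: 5 stops.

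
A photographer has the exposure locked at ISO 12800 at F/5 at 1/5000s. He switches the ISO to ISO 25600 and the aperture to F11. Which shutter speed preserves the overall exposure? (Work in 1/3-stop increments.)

ISO: 12800 → 16000 → 20000 → 25600 — 1 stop raised (brighter).
Aperture: f/5 → f/5.6 → f/6.3 → f/7.1 → f/8 → f/9 → f/10 → f/11 — 2 1/3 stops stopped down (darker).
Net change so far: 1 1/3 stops darker. Offset with the shutter speed: 1/5000 → 1/4000 → 1/3200 → 1/2500 → 1/2000.

1/2000s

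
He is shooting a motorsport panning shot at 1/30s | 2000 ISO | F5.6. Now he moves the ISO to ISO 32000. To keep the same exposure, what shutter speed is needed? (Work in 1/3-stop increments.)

1/500s

ISO: 2000 → 2500 → 3200 → 4000 → 5000 → 6400 → 8000 → 10000 → 12800 → 16000 → 20000 → 25600 → 32000 — 4 stops raised (brighter).
Need 4 stops darker from the shutter speed: 1/30 → 1/40 → 1/50 → 1/60 → 1/80 → 1/100 → 1/125 → 1/160 → 1/200 → 1/250 → 1/320 → 1/400 → 1/500.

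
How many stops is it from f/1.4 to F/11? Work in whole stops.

f/1.4 → f/2 → f/2.8 → f/4 → f/5.6 → f/8 → f/11 — count the steps: 6 stops.

6 stops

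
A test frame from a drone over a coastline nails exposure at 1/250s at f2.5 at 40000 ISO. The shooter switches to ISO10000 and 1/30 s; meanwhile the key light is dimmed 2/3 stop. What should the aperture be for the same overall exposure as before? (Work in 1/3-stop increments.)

f/2.8

Scene light: 2/3 stop darker.
ISO: 40000 → 32000 → 25600 → 20000 → 16000 → 12800 → 10000 — 2 stops dropped (darker).
Shutter speed: 1/250 → 1/200 → 1/160 → 1/125 → 1/100 → 1/80 → 1/60 → 1/50 → 1/40 → 1/30 — 3 stops slower (brighter).
Net so far: 1/3 stop brighter. Aperture: f/2.5 → f/2.8.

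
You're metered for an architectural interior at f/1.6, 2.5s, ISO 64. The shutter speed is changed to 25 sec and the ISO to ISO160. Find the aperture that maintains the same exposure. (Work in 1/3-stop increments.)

f/8

Shutter speed: 2.5 → 3.2 → 4 → 5 → 6 → 8 → 10 → 13 → 15 → 20 → 25 — 3 1/3 stops slower (brighter).
ISO: 64 → 80 → 100 → 125 → 160 — 1 1/3 stops raised (brighter).
Net change so far: 4 2/3 stops brighter. Offset with the aperture: f/1.6 → f/1.8 → f/2 → f/2.2 → f/2.5 → f/2.8 → f/3.2 → f/3.5 → f/4 → f/4.5 → f/5 → f/5.6 → f/6.3 → f/7.1 → f/8.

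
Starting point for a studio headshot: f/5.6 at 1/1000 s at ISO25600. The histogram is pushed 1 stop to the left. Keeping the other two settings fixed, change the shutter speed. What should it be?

Underexposed by 1 stop → need 1 stop brighter.
Shutter speed: 1/1000 → 1/500.

1/500s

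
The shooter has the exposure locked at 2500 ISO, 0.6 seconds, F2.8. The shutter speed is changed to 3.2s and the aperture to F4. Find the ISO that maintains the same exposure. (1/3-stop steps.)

ISO 1000

Shutter speed: 0.6 → 0.8 → 1 → 1.3 → 1.6 → 2 → 2.5 → 3.2 — 2 1/3 stops longer (brighter).
Aperture: f/2.8 → f/3.2 → f/3.5 → f/4 — 1 stop smaller aperture (darker).
Net change so far: 1 1/3 stops brighter. Offset with the ISO: 2500 → 2000 → 1600 → 1250 → 1000.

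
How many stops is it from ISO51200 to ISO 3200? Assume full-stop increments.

4 stops

51200 → 25600 → 12800 → 6400 → 3200 — count the steps: 4 stops.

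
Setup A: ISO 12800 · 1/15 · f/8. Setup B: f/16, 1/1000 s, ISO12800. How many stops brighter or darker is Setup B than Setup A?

Aperture: f/8 → f/11 → f/16 — 2 stops narrower (darker).
Shutter speed: 1/15 → 1/30 → 1/60 → 1/125 → 1/250 → 1/500 → 1/1000 — 6 stops faster (darker).
ISO: unchanged.
Net: −2 −6 = −8 stops.

8 stops darker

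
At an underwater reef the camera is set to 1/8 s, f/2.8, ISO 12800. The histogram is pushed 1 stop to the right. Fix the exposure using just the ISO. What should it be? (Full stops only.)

Overexposed by 1 stop → need 1 stop darker.
ISO: 12800 → 6400.

ISO 6400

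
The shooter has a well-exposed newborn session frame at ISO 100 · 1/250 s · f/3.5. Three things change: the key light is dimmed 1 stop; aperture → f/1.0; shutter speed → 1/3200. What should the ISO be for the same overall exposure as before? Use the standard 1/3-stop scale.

ISO 200

Scene light: 1 stop darker.
Aperture: f/3.5 → f/3.2 → f/2.8 → f/2.5 → f/2.2 → f/2 → f/1.8 → f/1.6 → f/1.4 → f/1.2 → f/1.1 → f/1.0 — 3 2/3 stops opened up (brighter).
Shutter speed: 1/250 → 1/320 → 1/400 → 1/500 → 1/640 → 1/800 → 1/1000 → 1/1250 → 1/1600 → 1/2000 → 1/2500 → 1/3200 — 3 2/3 stops faster (darker).
Net so far: 1 stop darker. ISO: 100 → 125 → 160 → 200.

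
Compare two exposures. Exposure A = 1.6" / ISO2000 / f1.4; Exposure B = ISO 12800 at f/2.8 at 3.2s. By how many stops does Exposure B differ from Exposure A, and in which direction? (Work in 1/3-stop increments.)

1 2/3 stops brighter

Aperture: f/1.4 → f/1.6 → f/1.8 → f/2 → f/2.2 → f/2.5 → f/2.8 — 2 stops stopped down (darker).
Shutter speed: 1.6 → 2 → 2.5 → 3.2 — 1 stop slower (brighter).
ISO: 2000 → 2500 → 3200 → 4000 → 5000 → 6400 → 8000 → 10000 → 12800 — 2 2/3 stops raised (brighter).
Net: −2 +1 +2 2/3 = +1 2/3 stops.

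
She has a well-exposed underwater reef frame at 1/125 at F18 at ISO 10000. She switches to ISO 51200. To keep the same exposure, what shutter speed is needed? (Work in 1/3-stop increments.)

ISO: 10000 → 12800 → 16000 → 20000 → 25600 → 32000 → 40000 → 51200 — 2 1/3 stops higher (brighter).
Need 2 1/3 stops darker from the shutter speed: 1/125 → 1/160 → 1/200 → 1/250 → 1/320 → 1/400 → 1/500 → 1/640.

1/640s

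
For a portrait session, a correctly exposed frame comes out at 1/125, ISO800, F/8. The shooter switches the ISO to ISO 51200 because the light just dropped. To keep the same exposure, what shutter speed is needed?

1/8000s

ISO: 800 → 1600 → 3200 → 6400 → 12800 → 25600 → 51200 — 6 stops higher (brighter).
Need 6 stops darker from the shutter speed: 1/125 → 1/250 → 1/500 → 1/1000 → 1/2000 → 1/4000 → 1/8000.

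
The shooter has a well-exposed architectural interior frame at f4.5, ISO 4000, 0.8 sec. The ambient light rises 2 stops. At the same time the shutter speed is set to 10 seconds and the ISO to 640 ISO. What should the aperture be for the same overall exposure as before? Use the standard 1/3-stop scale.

f/13

Scene light: 2 stops brighter.
Shutter speed: 0.8 → 1 → 1.3 → 1.6 → 2 → 2.5 → 3.2 → 4 → 5 → 6 → 8 → 10 — 3 2/3 stops slower (brighter).
ISO: 4000 → 3200 → 2500 → 2000 → 1600 → 1250 → 1000 → 800 → 640 — 2 2/3 stops dropped (darker).
Net so far: 3 stops brighter. Aperture: f/4.5 → f/5 → f/5.6 → f/6.3 → f/7.1 → f/8 → f/9 → f/10 → f/11 → f/13.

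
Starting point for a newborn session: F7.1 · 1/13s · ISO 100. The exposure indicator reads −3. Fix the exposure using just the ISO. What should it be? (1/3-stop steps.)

Underexposed by 3 stops → need 3 stops brighter.
ISO: 100 → 125 → 160 → 200 → 250 → 320 → 400 → 500 → 640 → 800.

ISO 800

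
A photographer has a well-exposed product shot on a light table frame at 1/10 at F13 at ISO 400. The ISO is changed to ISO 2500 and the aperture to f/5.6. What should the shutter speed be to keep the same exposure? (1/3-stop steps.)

1/320s

ISO: 400 → 500 → 640 → 800 → 1000 → 1250 → 1600 → 2000 → 2500 — 2 2/3 stops raised (brighter).
Aperture: f/13 → f/11 → f/10 → f/9 → f/8 → f/7.1 → f/6.3 → f/5.6 — 2 1/3 stops wider (brighter).
Net change so far: 5 stops brighter. Offset with the shutter speed: 1/10 → 1/13 → 1/15 → 1/20 → 1/25 → 1/30 → 1/40 → 1/50 → 1/60 → 1/80 → 1/100 → 1/125 → 1/160 → 1/200 → 1/250 → 1/320.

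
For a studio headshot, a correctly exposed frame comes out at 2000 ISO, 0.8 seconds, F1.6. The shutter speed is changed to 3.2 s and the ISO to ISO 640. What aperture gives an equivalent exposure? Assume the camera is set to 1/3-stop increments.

f/1.8

Shutter speed: 0.8 → 1 → 1.3 → 1.6 → 2 → 2.5 → 3.2 — 2 stops slower (brighter).
ISO: 2000 → 1600 → 1250 → 1000 → 800 → 640 — 1 2/3 stops dropped (darker).
Net change so far: 1/3 stop brighter. Offset with the aperture: f/1.6 → f/1.8.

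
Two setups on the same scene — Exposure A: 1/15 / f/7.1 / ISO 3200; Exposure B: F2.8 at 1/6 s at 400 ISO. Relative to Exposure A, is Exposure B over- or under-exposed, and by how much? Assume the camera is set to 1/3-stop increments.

1 stop brighter

Aperture: f/7.1 → f/6.3 → f/5.6 → f/5 → f/4.5 → f/4 → f/3.5 → f/3.2 → f/2.8 — 2 2/3 stops opened up (brighter).
Shutter speed: 1/15 → 1/13 → 1/10 → 1/8 → 1/6 — 1 1/3 stops longer (brighter).
ISO: 3200 → 2500 → 2000 → 1600 → 1250 → 1000 → 800 → 640 → 500 → 400 — 3 stops dropped (darker).
Net: +2 2/3 +1 1/3 −3 = +1 stop.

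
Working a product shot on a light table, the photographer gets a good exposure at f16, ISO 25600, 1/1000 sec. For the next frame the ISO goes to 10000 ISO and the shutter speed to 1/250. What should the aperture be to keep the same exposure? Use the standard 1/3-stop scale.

f/20

ISO: 25600 → 20000 → 16000 → 12800 → 10000 — 1 1/3 stops dropped (darker).
Shutter speed: 1/1000 → 1/800 → 1/640 → 1/500 → 1/400 → 1/320 → 1/250 — 2 stops longer (brighter).
Net change so far: 2/3 stop brighter. Offset with the aperture: f/16 → f/18 → f/20.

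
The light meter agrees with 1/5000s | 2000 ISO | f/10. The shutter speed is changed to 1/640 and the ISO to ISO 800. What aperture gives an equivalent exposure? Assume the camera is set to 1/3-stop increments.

Shutter speed: 1/5000 → 1/4000 → 1/3200 → 1/2500 → 1/2000 → 1/1600 → 1/1250 → 1/1000 → 1/800 → 1/640 — 3 stops longer (brighter).
ISO: 2000 → 1600 → 1250 → 1000 → 800 — 1 1/3 stops dropped (darker).
Net change so far: 1 2/3 stops brighter. Offset with the aperture: f/10 → f/11 → f/13 → f/14 → f/16 → f/18.

f/18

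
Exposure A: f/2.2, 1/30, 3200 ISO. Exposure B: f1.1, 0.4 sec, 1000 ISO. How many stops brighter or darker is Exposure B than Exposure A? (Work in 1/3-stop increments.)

4 stops brighter

Aperture: f/2.2 → f/2 → f/1.8 → f/1.6 → f/1.4 → f/1.2 → f/1.1 — 2 stops opened up (brighter).
Shutter speed: 1/30 → 1/25 → 1/20 → 1/15 → 1/13 → 1/10 → 1/8 → 1/6 → 1/5 → 1/4 → 0.3 → 0.4 — 3 2/3 stops longer (brighter).
ISO: 3200 → 2500 → 2000 → 1600 → 1250 → 1000 — 1 2/3 stops lower (darker).
Net: +2 +3 2/3 −1 2/3 = +4 stops.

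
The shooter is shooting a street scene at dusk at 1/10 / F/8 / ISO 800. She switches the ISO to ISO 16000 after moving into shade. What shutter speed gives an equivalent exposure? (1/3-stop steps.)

1/200s

ISO: 800 → 1000 → 1250 → 1600 → 2000 → 2500 → 3200 → 4000 → 5000 → 6400 → 8000 → 10000 → 12800 → 16000 — 4 1/3 stops raised (brighter).
Need 4 1/3 stops darker from the shutter speed: 1/10 → 1/13 → 1/15 → 1/20 → 1/25 → 1/30 → 1/40 → 1/50 → 1/60 → 1/80 → 1/100 → 1/125 → 1/160 → 1/200.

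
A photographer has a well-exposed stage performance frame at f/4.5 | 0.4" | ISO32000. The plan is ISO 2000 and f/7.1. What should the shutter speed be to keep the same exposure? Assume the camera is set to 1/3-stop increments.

15 s

ISO: 32000 → 25600 → 20000 → 16000 → 12800 → 10000 → 8000 → 6400 → 5000 → 4000 → 3200 → 2500 → 2000 — 4 stops dropped (darker).
Aperture: f/4.5 → f/5 → f/5.6 → f/6.3 → f/7.1 — 1 1/3 stops smaller aperture (darker).
Net change so far: 5 1/3 stops darker. Offset with the shutter speed: 0.4 → 0.5 → 0.6 → 0.8 → 1 → 1.3 → 1.6 → 2 → 2.5 → 3.2 → 4 → 5 → 6 → 8 → 10 → 13 → 15.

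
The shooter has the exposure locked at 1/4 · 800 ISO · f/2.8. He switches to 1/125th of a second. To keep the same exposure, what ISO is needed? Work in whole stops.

ISO 25600

Shutter speed: 1/4 → 1/8 → 1/15 → 1/30 → 1/60 → 1/125 — 5 stops faster (darker).
Need 5 stops brighter from the ISO: 800 → 1600 → 3200 → 6400 → 12800 → 25600.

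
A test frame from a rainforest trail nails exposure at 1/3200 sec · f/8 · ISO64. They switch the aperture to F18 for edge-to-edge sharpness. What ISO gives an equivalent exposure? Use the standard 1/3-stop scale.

Aperture: f/8 → f/9 → f/10 → f/11 → f/13 → f/14 → f/16 → f/18 — 2 1/3 stops smaller aperture (darker).
Need 2 1/3 stops brighter from the ISO: 64 → 80 → 100 → 125 → 160 → 200 → 250 → 320.

ISO 320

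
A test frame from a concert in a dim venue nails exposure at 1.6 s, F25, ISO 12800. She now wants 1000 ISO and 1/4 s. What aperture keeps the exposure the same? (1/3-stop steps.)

f/2.8

ISO: 12800 → 10000 → 8000 → 6400 → 5000 → 4000 → 3200 → 2500 → 2000 → 1600 → 1250 → 1000 — 3 2/3 stops dropped (darker).
Shutter speed: 1.6 → 1.3 → 1 → 0.8 → 0.6 → 0.5 → 0.4 → 0.3 → 1/4 — 2 2/3 stops faster (darker).
Net change so far: 6 1/3 stops darker. Offset with the aperture: f/25 → f/22 → f/20 → f/18 → f/16 → f/14 → f/13 → f/11 → f/10 → f/9 → f/8 → f/7.1 → f/6.3 → f/5.6 → f/5 → f/4.5 → f/4 → f/3.5 → f/3.2 → f/2.8.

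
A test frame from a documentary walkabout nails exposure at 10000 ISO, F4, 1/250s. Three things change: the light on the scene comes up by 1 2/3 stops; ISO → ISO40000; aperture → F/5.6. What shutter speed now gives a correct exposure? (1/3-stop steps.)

Scene light: 1 2/3 stops brighter.
ISO: 10000 → 12800 → 16000 → 20000 → 25600 → 32000 → 40000 — 2 stops raised (brighter).
Aperture: f/4 → f/4.5 → f/5 → f/5.6 — 1 stop smaller aperture (darker).
Net so far: 2 2/3 stops brighter. Shutter speed: 1/250 → 1/320 → 1/400 → 1/500 → 1/640 → 1/800 → 1/1000 → 1/1250 → 1/1600.

1/1600s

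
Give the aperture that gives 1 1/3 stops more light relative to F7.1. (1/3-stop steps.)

f/4.5

Aperture: f/7.1 → f/6.3 → f/5.6 → f/5 → f/4.5 — 1 1/3 stops wider (brighter).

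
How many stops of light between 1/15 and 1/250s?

1/15 → 1/30 → 1/60 → 1/125 → 1/250 — count the steps: 4 stops.

4 stops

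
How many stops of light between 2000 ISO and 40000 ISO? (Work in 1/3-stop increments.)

4 1/3 stops

2000 → 2500 → 3200 → 4000 → 5000 → 6400 → 8000 → 10000 → 12800 → 16000 → 20000 → 25600 → 32000 → 40000 — count the steps: 13 third-stops = 4 1/3 stops.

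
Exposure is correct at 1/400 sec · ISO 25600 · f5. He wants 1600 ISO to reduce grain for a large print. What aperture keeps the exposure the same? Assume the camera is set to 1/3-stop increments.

ISO: 25600 → 20000 → 16000 → 12800 → 10000 → 8000 → 6400 → 5000 → 4000 → 3200 → 2500 → 2000 → 1600 — 4 stops dropped (darker).
Need 4 stops brighter from the aperture: f/5 → f/4.5 → f/4 → f/3.5 → f/3.2 → f/2.8 → f/2.5 → f/2.2 → f/2 → f/1.8 → f/1.6 → f/1.4 → f/1.2.

f/1.2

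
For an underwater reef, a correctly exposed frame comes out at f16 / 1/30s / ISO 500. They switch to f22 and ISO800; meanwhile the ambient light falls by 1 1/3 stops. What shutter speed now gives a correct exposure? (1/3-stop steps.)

1/10s

Scene light: 1 1/3 stops darker.
Aperture: f/16 → f/18 → f/20 → f/22 — 1 stop stopped down (darker).
ISO: 500 → 640 → 800 — 2/3 stop raised (brighter).
Net so far: 1 2/3 stops darker. Shutter speed: 1/30 → 1/25 → 1/20 → 1/15 → 1/13 → 1/10.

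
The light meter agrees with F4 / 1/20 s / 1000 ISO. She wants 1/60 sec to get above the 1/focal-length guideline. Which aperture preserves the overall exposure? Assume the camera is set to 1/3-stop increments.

Shutter speed: 1/20 → 1/25 → 1/30 → 1/40 → 1/50 → 1/60 — 1 2/3 stops faster (darker).
Need 1 2/3 stops brighter from the aperture: f/4 → f/3.5 → f/3.2 → f/2.8 → f/2.5 → f/2.2.

f/2.2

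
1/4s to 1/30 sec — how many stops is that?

1/4 → 1/8 → 1/15 → 1/30 — count the steps: 3 stops.

3 stops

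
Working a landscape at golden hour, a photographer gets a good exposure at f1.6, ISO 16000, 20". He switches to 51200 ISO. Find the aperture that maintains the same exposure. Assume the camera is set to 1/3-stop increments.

ISO: 16000 → 20000 → 25600 → 32000 → 40000 → 51200 — 1 2/3 stops raised (brighter).
Need 1 2/3 stops darker from the aperture: f/1.6 → f/1.8 → f/2 → f/2.2 → f/2.5 → f/2.8.

f/2.8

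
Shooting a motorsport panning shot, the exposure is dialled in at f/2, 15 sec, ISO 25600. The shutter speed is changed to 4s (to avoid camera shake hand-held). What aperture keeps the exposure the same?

f/1.0

Shutter speed: 15 → 8 → 4 — 2 stops faster (darker).
Need 2 stops brighter from the aperture: f/2 → f/1.4 → f/1.0.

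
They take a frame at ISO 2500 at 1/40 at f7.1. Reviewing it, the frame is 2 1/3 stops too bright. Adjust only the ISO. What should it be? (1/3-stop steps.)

Overexposed by 2 1/3 stops → need 2 1/3 stops darker.
ISO: 2500 → 2000 → 1600 → 1250 → 1000 → 800 → 640 → 500.

ISO 500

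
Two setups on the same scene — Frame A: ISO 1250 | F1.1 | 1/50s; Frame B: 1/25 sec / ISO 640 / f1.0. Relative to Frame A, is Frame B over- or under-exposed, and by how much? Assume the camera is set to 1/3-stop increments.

1/3 stop brighter

Aperture: f/1.1 → f/1.0 — 1/3 stop larger aperture (brighter).
Shutter speed: 1/50 → 1/40 → 1/30 → 1/25 — 1 stop slower (brighter).
ISO: 1250 → 1000 → 800 → 640 — 1 stop lower (darker).
Net: +1/3 +1 −1 = +1/3 stops.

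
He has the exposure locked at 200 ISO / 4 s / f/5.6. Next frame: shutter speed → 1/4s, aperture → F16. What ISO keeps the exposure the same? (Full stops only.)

ISO 25600

Shutter speed: 4 → 2 → 1 → 1/2 → 1/4 — 4 stops faster (darker).
Aperture: f/5.6 → f/8 → f/11 → f/16 — 3 stops smaller aperture (darker).
Net change so far: 7 stops darker. Offset with the ISO: 200 → 400 → 800 → 1600 → 3200 → 6400 → 12800 → 25600.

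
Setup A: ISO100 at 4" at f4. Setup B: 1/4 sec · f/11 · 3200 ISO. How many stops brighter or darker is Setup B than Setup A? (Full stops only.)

2 stops darker

Aperture: f/4 → f/5.6 → f/8 → f/11 — 3 stops smaller aperture (darker).
Shutter speed: 4 → 2 → 1 → 1/2 → 1/4 — 4 stops faster (darker).
ISO: 100 → 200 → 400 → 800 → 1600 → 3200 — 5 stops higher (brighter).
Net: −3 −4 +5 = −2 stops.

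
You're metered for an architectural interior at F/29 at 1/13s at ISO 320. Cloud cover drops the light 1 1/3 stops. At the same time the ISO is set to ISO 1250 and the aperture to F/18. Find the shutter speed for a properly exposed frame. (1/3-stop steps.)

Scene light: 1 1/3 stops darker.
ISO: 320 → 400 → 500 → 640 → 800 → 1000 → 1250 — 2 stops raised (brighter).
Aperture: f/29 → f/25 → f/22 → f/20 → f/18 — 1 1/3 stops opened up (brighter).
Net so far: 2 stops brighter. Shutter speed: 1/13 → 1/15 → 1/20 → 1/25 → 1/30 → 1/40 → 1/50.

1/50s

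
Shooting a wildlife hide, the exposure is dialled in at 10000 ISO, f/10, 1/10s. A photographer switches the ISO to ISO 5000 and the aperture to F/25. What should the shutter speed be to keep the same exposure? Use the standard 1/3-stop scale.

ISO: 10000 → 8000 → 6400 → 5000 — 1 stop lower (darker).
Aperture: f/10 → f/11 → f/13 → f/14 → f/16 → f/18 → f/20 → f/22 → f/25 — 2 2/3 stops smaller aperture (darker).
Net change so far: 3 2/3 stops darker. Offset with the shutter speed: 1/10 → 1/8 → 1/6 → 1/5 → 1/4 → 0.3 → 0.4 → 0.5 → 0.6 → 0.8 → 1 → 1.3.

1.3 s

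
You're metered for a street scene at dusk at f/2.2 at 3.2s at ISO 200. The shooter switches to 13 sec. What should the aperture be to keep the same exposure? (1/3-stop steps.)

Shutter speed: 3.2 → 4 → 5 → 6 → 8 → 10 → 13 — 2 stops longer (brighter).
Need 2 stops darker from the aperture: f/2.2 → f/2.5 → f/2.8 → f/3.2 → f/3.5 → f/4 → f/4.5.

f/4.5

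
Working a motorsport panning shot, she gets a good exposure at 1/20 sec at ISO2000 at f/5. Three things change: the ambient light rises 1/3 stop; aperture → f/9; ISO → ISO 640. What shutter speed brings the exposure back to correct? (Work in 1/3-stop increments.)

0.4 s

Scene light: 1/3 stop brighter.
Aperture: f/5 → f/5.6 → f/6.3 → f/7.1 → f/8 → f/9 — 1 2/3 stops narrower (darker).
ISO: 2000 → 1600 → 1250 → 1000 → 800 → 640 — 1 2/3 stops dropped (darker).
Net so far: 3 stops darker. Shutter speed: 1/20 → 1/15 → 1/13 → 1/10 → 1/8 → 1/6 → 1/5 → 1/4 → 0.3 → 0.4.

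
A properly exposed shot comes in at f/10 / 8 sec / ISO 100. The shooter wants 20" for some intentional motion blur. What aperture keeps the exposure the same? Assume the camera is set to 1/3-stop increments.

Shutter speed: 8 → 10 → 13 → 15 → 20 — 1 1/3 stops longer (brighter).
Need 1 1/3 stops darker from the aperture: f/10 → f/11 → f/13 → f/14 → f/16.

f/16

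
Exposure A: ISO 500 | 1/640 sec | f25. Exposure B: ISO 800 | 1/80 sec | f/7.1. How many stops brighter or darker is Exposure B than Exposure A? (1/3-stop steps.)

Aperture: f/25 → f/22 → f/20 → f/18 → f/16 → f/14 → f/13 → f/11 → f/10 → f/9 → f/8 → f/7.1 — 3 2/3 stops wider (brighter).
Shutter speed: 1/640 → 1/500 → 1/400 → 1/320 → 1/250 → 1/200 → 1/160 → 1/125 → 1/100 → 1/80 — 3 stops longer (brighter).
ISO: 500 → 640 → 800 — 2/3 stop raised (brighter).
Net: +3 2/3 +3 +2/3 = +7 1/3 stops.

7 1/3 stops brighter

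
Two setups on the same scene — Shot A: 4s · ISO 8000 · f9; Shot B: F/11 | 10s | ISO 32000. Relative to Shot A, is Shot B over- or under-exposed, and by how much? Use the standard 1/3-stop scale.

2 2/3 stops brighter

Aperture: f/9 → f/10 → f/11 — 2/3 stop smaller aperture (darker).
Shutter speed: 4 → 5 → 6 → 8 → 10 — 1 1/3 stops slower (brighter).
ISO: 8000 → 10000 → 12800 → 16000 → 20000 → 25600 → 32000 — 2 stops raised (brighter).
Net: −2/3 +1 1/3 +2 = +2 2/3 stops.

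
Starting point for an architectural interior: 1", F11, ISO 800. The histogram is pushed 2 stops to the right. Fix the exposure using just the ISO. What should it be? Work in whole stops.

ISO 200

Overexposed by 2 stops → need 2 stops darker.
ISO: 800 → 400 → 200.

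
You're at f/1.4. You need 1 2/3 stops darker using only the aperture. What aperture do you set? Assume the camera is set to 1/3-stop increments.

Aperture: f/1.4 → f/1.6 → f/1.8 → f/2 → f/2.2 → f/2.5 — 1 2/3 stops smaller aperture (darker).

f/2.5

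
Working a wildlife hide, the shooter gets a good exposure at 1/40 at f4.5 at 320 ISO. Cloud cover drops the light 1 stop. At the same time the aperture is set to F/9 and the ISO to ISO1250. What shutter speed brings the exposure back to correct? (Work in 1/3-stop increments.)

1/20s

Scene light: 1 stop darker.
Aperture: f/4.5 → f/5 → f/5.6 → f/6.3 → f/7.1 → f/8 → f/9 — 2 stops smaller aperture (darker).
ISO: 320 → 400 → 500 → 640 → 800 → 1000 → 1250 — 2 stops raised (brighter).
Net so far: 1 stop darker. Shutter speed: 1/40 → 1/30 → 1/25 → 1/20.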